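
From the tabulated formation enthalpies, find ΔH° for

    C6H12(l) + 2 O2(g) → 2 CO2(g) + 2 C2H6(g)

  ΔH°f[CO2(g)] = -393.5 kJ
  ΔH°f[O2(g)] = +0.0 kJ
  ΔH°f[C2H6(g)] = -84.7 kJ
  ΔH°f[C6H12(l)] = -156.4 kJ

ΔH° = -800.0 kJ

ΔH°rxn = Σ nΔHf°(products) − Σ nΔHf°(reactants).
Products: 2·(-393.5) + 2·(-84.7) = -956.4
Reactants: 1·(-156.4) + 2·(+0.0) = -156.4
ΔH° = (-956.4) − (-156.4) = -800.0 kJ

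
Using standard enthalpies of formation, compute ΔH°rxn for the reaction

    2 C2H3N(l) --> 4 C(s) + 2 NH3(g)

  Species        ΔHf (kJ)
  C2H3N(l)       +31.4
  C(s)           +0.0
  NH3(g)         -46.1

ΔH°rxn = -155.0 kJ

Products: 4·(+0.0) + 2·(-46.1) = -92.2
Reactants: 2·(+31.4) = +62.8
ΔH°rxn = (-92.2) − (+62.8) = -155.0 kJ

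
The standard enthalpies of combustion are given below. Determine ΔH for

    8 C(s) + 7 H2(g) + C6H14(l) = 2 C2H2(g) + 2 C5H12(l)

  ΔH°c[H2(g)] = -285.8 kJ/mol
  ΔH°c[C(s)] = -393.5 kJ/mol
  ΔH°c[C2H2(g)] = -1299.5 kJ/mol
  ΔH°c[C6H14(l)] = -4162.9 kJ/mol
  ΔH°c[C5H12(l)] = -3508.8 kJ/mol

ΔH = 305.1 kJ/mol

Using ΔH = Σ nΔHc°(reactants) − Σ nΔHc°(products):
= [8·(-393.5) + 7·(-285.8) + 1·(-4162.9)] − [2·(-1299.5) + 2·(-3508.8)]
= 305.1 kJ/mol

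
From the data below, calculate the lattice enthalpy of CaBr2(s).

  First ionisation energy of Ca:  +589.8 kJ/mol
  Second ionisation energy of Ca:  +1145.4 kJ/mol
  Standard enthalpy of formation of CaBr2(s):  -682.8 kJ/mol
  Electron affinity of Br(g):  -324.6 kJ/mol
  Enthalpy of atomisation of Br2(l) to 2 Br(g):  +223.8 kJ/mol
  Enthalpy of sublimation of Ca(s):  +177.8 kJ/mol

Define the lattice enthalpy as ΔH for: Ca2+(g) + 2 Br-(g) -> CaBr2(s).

U = -2170.4 kJ/mol

ΔHf° = 1·ΔHsub + 1·(ΣIE) + 1·D(Br2) + 2·EA + U
-682.8 = 1·(+177.8) + 1·(+1735.2) + 1·(+223.8) + 2·(-324.6) + U
U = -682.8 − (+1487.6) = -2170.4 kJ/mol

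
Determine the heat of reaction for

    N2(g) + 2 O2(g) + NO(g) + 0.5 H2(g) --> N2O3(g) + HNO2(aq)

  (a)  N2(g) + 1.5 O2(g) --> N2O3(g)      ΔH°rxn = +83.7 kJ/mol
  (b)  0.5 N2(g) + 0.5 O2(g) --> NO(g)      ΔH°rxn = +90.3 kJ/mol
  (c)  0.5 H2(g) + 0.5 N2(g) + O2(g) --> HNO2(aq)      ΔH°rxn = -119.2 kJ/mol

(a) as written: +83.7 kJ/mol
(b) reversed: -90.3 kJ/mol
(c) as written: -119.2 kJ/mol
ΔH°rxn = (1)·(+83.7) + (-1)·(+90.3) + (1)·(-119.2) = -125.8 kJ/mol

ΔH°rxn = -125.8 kJ/mol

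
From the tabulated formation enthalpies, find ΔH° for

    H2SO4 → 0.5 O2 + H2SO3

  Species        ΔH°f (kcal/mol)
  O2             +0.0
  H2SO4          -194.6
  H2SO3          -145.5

ΔH° = 49.1 kcal/mol

Products: 1/2·(+0.0) + 1·(-145.5) = -145.5
Reactants: 1·(-194.6) = -194.6
ΔH° = (-145.5) − (-194.6) = 49.1 kcal/mol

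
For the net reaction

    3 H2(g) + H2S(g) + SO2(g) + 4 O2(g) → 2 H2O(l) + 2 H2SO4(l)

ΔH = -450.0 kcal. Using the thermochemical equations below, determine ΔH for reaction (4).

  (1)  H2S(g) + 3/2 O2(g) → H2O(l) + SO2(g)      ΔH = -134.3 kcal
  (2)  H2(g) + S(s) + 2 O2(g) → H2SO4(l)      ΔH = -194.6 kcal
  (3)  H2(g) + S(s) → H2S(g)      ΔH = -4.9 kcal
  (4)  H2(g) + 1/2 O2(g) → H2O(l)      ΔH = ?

(1) reversed: +134.3 kcal
(2) × 2: (2)·(-194.6) = -389.2 kcal
(3) reversed and × 2: (-2)·(-4.9) = +9.8 kcal
(4) × 3: contributes 3·x
-450.0 = (+134.3) + (-389.2) + (+9.8) + 3·x
x = (-450.0 − (-245.1)) / (3) = -68.3 kcal

ΔH = -68.3 kcal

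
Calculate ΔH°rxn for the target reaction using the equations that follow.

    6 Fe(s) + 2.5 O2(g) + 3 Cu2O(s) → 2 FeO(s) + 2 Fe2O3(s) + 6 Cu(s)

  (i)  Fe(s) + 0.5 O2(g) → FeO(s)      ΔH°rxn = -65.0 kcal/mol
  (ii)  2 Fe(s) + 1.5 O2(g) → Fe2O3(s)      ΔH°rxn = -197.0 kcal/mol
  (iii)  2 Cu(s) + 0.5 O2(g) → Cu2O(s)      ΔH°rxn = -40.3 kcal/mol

ΔH°rxn = -403.1 kcal/mol

(i) × 2 (×2 to match 2 FeO(s) in the target): (2)·(-65.0) = -130.0 kcal/mol
(ii) × 2 (×2 to match 2 Fe2O3(s) in the target): (2)·(-197.0) = -394.0 kcal/mol
(iii) reversed and × 3 (Cu2O(s) must end up as a reactant; scale by 3 for the 3 Cu2O(s)): (-3)·(-40.3) = +120.9 kcal/mol
By Hess's law, ΔH°rxn = (-130.0) + (-394.0) + (+120.9) = -403.1 kcal/mol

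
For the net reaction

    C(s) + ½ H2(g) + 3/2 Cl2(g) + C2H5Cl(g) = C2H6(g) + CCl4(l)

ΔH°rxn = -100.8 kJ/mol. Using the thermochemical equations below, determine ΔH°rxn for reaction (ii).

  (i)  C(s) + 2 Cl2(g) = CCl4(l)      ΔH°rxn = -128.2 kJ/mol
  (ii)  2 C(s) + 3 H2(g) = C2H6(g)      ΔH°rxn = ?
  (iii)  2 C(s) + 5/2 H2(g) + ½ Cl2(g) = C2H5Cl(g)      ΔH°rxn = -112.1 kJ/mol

ΔH°rxn = -84.7 kJ/mol

(i) as written (CCl4(l) already on the product side): -128.2 kJ/mol
(ii) as written (C2H6(g) already on the product side): contributes x
(iii) reversed (C2H5Cl(g) must end up as a reactant): +112.1 kJ/mol
-100.8 = (-128.2) + (+112.1) + x
x = (-100.8 − (-16.1)) / (1) = -84.7 kJ/mol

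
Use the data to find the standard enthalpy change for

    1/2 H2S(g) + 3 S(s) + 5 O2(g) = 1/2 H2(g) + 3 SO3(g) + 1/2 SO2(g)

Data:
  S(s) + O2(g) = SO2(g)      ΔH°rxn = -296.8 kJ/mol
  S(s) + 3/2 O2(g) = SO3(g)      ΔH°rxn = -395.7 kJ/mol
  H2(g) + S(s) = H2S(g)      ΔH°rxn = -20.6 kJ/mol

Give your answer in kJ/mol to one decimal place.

ΔH°rxn = -1325.2 kJ/mol

equation 1 × 1/2: (1/2)·(-296.8) = -148.4 kJ/mol
equation 2 × 3: (3)·(-395.7) = -1187.1 kJ/mol
equation 3 reversed and × 1/2: (-1/2)·(-20.6) = +10.3 kJ/mol
ΔH°rxn = (1/2)·(-296.8) + (3)·(-395.7) + (-1/2)·(-20.6) = -1325.2 kJ/mol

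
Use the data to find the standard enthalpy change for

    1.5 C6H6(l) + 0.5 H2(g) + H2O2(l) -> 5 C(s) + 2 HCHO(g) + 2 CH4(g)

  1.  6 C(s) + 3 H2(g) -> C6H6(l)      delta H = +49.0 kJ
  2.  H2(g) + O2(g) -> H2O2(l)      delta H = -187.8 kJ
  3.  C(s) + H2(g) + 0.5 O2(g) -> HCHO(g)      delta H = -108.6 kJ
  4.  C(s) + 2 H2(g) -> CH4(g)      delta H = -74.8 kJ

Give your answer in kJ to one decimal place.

eq. 1 reversed and × 3/2: (-3/2)·(+49.0) = -73.5 kJ
eq. 2 reversed: +187.8 kJ
eq. 3 × 2: (2)·(-108.6) = -217.2 kJ
eq. 4 × 2: (2)·(-74.8) = -149.6 kJ
Summing the manipulated equations, delta H = (-73.5) + (+187.8) + (-217.2) + (-149.6) = -252.5 kJ

delta H = -252.5 kJ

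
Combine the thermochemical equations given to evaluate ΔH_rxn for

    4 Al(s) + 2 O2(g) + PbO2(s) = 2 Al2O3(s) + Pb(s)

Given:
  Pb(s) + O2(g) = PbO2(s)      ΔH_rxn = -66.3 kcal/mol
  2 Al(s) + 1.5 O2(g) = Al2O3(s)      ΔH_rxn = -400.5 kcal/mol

ΔH_rxn = -734.7 kcal/mol

equation 1 reversed (PbO2(s) must end up as a reactant): +66.3 kcal/mol
equation 2 × 2 (×2 to match 2 Al2O3(s) in the target): (2)·(-400.5) = -801.0 kcal/mol
Summing the manipulated equations, ΔH_rxn = (-1)·(-66.3) + (2)·(-400.5) = -734.7 kcal/mol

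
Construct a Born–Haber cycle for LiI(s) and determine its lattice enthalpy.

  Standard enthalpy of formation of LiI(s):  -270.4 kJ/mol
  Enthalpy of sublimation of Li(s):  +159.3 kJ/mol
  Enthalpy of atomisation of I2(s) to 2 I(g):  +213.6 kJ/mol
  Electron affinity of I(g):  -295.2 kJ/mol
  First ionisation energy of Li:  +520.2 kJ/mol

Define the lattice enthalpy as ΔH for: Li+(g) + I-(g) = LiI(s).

ΔHf° = 1·ΔHsub + 1·(ΣIE) + 1/2·D(I2) + 1·EA + U
-270.4 = 1·(+159.3) + 1·(+520.2) + 1/2·(+213.6) + 1·(-295.2) + U
U = -270.4 − (+491.1) = -761.5 kJ/mol

U = -761.5 kJ/mol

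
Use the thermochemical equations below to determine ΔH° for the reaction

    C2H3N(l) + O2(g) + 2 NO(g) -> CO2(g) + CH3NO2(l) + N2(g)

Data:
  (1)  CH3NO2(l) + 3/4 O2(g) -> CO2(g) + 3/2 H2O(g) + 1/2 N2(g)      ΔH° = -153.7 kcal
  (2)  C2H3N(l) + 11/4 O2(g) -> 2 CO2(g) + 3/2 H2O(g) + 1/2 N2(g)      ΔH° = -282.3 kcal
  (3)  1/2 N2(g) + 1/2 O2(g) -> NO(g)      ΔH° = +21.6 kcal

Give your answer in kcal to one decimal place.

ΔH° = -171.8 kcal

(1) reversed: +153.7 kcal
(2) as written: -282.3 kcal
(3) reversed and × 2: (-2)·(+21.6) = -43.2 kcal
Combining the equations, ΔH° = (-1)·(-153.7) + (1)·(-282.3) + (-2)·(+21.6) = -171.8 kcal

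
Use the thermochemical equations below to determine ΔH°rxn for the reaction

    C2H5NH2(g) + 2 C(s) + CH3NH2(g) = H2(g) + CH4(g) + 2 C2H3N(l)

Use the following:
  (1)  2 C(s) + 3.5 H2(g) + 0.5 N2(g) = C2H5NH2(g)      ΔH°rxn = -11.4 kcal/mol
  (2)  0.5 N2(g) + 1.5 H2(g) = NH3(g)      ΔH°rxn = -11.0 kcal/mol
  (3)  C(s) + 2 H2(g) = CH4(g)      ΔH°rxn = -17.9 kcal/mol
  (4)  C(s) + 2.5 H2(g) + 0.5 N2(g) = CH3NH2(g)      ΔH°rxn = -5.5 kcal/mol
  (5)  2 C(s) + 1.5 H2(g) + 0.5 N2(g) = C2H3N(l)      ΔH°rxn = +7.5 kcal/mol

ΔH°rxn = 14.0 kcal/mol

(1) reversed: +11.4 kcal/mol
(2): not needed.
(3) as written: -17.9 kcal/mol
(4) reversed: +5.5 kcal/mol
(5) × 2: (2)·(+7.5) = +15.0 kcal/mol
ΔH°rxn = (+11.4) + (-17.9) + (+5.5) + (+15.0) = 14.0 kcal/mol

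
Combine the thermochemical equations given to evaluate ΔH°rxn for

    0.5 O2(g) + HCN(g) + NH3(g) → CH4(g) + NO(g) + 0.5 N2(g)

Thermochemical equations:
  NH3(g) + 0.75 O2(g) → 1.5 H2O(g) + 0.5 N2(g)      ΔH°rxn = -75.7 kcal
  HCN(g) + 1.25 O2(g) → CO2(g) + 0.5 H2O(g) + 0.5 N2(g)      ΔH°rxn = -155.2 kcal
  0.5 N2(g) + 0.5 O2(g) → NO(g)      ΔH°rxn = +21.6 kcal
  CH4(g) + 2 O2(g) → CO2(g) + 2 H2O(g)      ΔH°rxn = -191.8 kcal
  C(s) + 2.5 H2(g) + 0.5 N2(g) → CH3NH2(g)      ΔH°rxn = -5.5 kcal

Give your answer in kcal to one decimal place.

ΔH°rxn = -17.5 kcal

equation 1 as written: -75.7 kcal
equation 2 as written: -155.2 kcal
equation 3 as written: +21.6 kcal
equation 4 reversed: +191.8 kcal
equation 5: not needed.
ΔH°rxn = (-75.7) + (-155.2) + (+21.6) + (+191.8) = -17.5 kcal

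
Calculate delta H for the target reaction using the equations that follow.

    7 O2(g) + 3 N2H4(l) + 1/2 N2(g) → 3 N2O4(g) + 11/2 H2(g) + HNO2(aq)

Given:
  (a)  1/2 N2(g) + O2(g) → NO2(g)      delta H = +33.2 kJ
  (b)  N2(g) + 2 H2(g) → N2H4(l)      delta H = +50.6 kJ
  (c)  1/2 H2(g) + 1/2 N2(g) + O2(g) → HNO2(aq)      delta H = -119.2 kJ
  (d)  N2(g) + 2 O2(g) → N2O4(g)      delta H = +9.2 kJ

delta H = -243.4 kJ

(a): not needed (NO2(g) appears nowhere else).
(b) reversed and × 3 (reverse to put N2H4(l) on the reactant side; scale by 3 for the 3 N2H4(l)): (-3)·(+50.6) = -151.8 kJ
(c) as written (HNO2(aq) already on the product side): -119.2 kJ
(d) × 3 (×3 to match 3 N2O4(g) in the target): (3)·(+9.2) = +27.6 kJ
Since enthalpy is a state function, delta H = (-3)·(+50.6) + (1)·(-119.2) + (3)·(+9.2) = -243.4 kJ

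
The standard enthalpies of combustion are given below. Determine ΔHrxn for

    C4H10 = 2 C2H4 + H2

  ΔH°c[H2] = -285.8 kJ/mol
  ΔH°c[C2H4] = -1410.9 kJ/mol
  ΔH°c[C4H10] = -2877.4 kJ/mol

ΔHrxn = 230.2 kJ/mol

With combustion enthalpies, reactants minus products:
= [1·(-2877.4)] − [2·(-1410.9) + 1·(-285.8)]
= 230.2 kJ/mol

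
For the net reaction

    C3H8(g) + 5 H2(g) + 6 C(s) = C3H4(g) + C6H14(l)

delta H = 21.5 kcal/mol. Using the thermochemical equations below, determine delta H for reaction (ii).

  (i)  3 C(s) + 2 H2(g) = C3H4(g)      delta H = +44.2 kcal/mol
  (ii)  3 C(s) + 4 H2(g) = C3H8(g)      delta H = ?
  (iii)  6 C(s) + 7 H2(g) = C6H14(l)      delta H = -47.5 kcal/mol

delta H = -24.8 kcal/mol

(i) as written (C3H4(g) already on the product side): +44.2 kcal/mol
(ii) reversed (C3H8(g) must end up as a reactant): contributes −x
(iii) as written (C6H14(l) already on the product side): -47.5 kcal/mol
+21.5 = (+44.2) + (-47.5) − x
x = (+21.5 − (-3.3)) / (-1) = -24.8 kcal/mol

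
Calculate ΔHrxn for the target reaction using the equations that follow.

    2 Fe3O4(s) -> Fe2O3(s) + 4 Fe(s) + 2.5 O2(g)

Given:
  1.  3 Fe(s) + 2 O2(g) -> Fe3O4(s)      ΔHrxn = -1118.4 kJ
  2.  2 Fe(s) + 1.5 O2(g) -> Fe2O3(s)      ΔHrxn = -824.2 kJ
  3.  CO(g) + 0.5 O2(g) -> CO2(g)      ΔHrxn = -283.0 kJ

eq. 1 reversed and × 2 (Fe3O4(s) must end up as a reactant; ×2 to match 2 Fe3O4(s) in the target): (-2)·(-1118.4) = +2236.8 kJ
eq. 2 as written (Fe2O3(s) already on the product side): -824.2 kJ
eq. 3: not needed (CO2(g) appears nowhere else).
Summing the manipulated equations, ΔHrxn = (-2)·(-1118.4) + (1)·(-824.2) = 1412.6 kJ

ΔHrxn = 1412.6 kJ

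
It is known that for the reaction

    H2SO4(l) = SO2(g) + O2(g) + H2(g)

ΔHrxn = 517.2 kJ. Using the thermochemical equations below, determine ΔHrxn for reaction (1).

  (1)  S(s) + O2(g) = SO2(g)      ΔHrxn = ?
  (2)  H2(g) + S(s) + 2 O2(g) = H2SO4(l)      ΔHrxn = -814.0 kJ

ΔHrxn = -296.8 kJ

(1) as written: contributes x
(2) reversed: +814.0 kJ
+517.2 = (+814.0) + x
x = (+517.2 − (+814.0)) / (1) = -296.8 kJ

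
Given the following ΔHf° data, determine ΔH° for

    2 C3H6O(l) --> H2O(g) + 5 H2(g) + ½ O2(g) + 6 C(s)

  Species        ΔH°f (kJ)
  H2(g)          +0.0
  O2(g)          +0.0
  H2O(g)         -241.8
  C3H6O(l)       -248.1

ΔH° = 254.4 kJ

Products: 1·(-241.8) + 5·(+0.0) + 1/2·(+0.0) + 6·(+0.0) = -241.8
Reactants: 2·(-248.1) = -496.2
ΔH° = (-241.8) − (-496.2) = 254.4 kJ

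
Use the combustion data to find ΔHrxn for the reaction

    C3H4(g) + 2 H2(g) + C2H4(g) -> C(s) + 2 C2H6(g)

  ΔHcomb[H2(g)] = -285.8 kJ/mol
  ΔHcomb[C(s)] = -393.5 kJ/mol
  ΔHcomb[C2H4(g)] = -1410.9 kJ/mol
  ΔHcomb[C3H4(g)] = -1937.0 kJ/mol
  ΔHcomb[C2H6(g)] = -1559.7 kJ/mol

ΔHrxn = -406.6 kJ/mol

With combustion enthalpies, reactants minus products:
= [1·(-1937.0) + 2·(-285.8) + 1·(-1410.9)] − [1·(-393.5) + 2·(-1559.7)]
= -406.6 kJ/mol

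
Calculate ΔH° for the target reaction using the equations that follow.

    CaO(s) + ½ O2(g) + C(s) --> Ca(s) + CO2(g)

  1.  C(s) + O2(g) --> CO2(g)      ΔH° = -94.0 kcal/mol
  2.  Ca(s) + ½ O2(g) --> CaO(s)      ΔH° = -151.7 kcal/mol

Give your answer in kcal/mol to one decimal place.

eq. 1 as written: -94.0 kcal/mol
eq. 2 reversed: +151.7 kcal/mol
Since enthalpy is a state function, ΔH° = (1)·(-94.0) + (-1)·(-151.7) = 57.7 kcal/mol

ΔH° = 57.7 kcal/mol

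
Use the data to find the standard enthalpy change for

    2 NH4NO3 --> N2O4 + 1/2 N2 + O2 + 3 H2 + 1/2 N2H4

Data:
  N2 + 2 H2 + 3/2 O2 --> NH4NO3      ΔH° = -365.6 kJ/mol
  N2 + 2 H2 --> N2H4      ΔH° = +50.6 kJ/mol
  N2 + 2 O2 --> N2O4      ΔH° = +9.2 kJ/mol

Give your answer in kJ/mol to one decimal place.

ΔH° = 765.7 kJ/mol

equation 1 reversed and × 2: (-2)·(-365.6) = +731.2 kJ/mol
equation 2 × 1/2: (1/2)·(+50.6) = +25.3 kJ/mol
equation 3 as written: +9.2 kJ/mol
Since enthalpy is a state function, ΔH° = (-2)·(-365.6) + (1/2)·(+50.6) + (1)·(+9.2) = 765.7 kJ/mol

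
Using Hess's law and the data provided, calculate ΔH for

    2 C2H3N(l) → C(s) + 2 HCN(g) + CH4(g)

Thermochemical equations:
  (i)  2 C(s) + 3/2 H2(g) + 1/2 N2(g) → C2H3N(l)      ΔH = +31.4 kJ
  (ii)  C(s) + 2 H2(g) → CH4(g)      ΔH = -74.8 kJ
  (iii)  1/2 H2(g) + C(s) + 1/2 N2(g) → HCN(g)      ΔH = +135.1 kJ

ΔH = 132.6 kJ

(i) reversed and × 2 (C2H3N(l) must end up as a reactant; scale by 2 for the 2 C2H3N(l)): (-2)·(+31.4) = -62.8 kJ
(ii) as written (CH4(g) already on the product side): -74.8 kJ
(iii) × 2 (scale by 2 for the 2 HCN(g)): (2)·(+135.1) = +270.2 kJ
Since enthalpy is a state function, ΔH = (-62.8) + (-74.8) + (+270.2) = 132.6 kJ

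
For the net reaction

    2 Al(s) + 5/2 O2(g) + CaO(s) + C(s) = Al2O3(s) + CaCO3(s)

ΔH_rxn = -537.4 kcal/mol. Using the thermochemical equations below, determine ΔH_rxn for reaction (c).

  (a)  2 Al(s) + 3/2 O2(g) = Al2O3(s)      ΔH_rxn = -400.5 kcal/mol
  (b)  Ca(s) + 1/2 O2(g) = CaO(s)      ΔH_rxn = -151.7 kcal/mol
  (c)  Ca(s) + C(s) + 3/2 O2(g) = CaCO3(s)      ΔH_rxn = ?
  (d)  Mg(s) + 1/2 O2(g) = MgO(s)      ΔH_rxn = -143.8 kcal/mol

(a) as written (Al2O3(s) already on the product side): -400.5 kcal/mol
(b) reversed (reverse to put CaO(s) on the reactant side): +151.7 kcal/mol
(c) as written (CaCO3(s) already on the product side): contributes x
(d): not needed (MgO(s) appears nowhere else).
-537.4 = (-400.5) + (+151.7) + x
x = (-537.4 − (-248.8)) / (1) = -288.6 kcal/mol

ΔH_rxn = -288.6 kcal/mol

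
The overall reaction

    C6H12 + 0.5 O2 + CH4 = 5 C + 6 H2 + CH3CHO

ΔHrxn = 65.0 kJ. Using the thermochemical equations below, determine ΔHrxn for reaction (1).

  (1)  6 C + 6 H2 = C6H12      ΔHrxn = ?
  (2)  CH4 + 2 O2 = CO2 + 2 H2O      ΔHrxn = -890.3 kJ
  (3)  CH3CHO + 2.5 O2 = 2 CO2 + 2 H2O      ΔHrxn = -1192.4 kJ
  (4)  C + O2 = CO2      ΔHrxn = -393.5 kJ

(1) reversed (reverse to put C6H12 on the reactant side): contributes −x
(2) as written (CH4 already on the reactant side): -890.3 kJ
(3) reversed (CH3CHO must end up as a product): +1192.4 kJ
(4) as written: -393.5 kJ
+65.0 = (-890.3) + (+1192.4) + (-393.5) − x
x = (+65.0 − (-91.4)) / (-1) = -156.4 kJ

ΔHrxn = -156.4 kJ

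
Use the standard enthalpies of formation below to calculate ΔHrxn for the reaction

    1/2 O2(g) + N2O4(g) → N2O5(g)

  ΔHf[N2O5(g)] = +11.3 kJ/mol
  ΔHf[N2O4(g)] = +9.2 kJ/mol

Products: 1·(+11.3) = +11.3
Reactants: 1/2·(+0.0) + 1·(+9.2) = +9.2
ΔHrxn = (+11.3) − (+9.2) = 2.1 kJ/mol

ΔHrxn = 2.1 kJ/mol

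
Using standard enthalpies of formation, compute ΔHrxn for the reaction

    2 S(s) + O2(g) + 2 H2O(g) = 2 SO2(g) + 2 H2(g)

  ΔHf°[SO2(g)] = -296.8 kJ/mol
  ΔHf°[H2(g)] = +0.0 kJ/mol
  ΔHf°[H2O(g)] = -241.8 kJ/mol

ΔHrxn = -110.0 kJ/mol

Products: 2·(-296.8) + 2·(+0.0) = -593.6
Reactants: 2·(+0.0) + 1·(+0.0) + 2·(-241.8) = -483.6
ΔHrxn = (-593.6) − (-483.6) = -110.0 kJ/mol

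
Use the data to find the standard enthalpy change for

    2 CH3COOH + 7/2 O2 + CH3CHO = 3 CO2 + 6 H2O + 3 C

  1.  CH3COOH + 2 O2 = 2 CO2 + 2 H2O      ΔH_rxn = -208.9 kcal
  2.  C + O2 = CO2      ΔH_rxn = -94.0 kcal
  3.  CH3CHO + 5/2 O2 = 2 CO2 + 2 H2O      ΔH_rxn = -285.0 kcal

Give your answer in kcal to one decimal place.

ΔH_rxn = -420.8 kcal

eq. 1 × 2 (scale by 2 for the 2 CH3COOH): (2)·(-208.9) = -417.8 kcal
eq. 2 reversed and × 3 (C must end up as a product; ×3 to match 3 C in the target): (-3)·(-94.0) = +282.0 kcal
eq. 3 as written (CH3CHO already on the reactant side): -285.0 kcal
ΔH_rxn = (-417.8) + (+282.0) + (-285.0) = -420.8 kcal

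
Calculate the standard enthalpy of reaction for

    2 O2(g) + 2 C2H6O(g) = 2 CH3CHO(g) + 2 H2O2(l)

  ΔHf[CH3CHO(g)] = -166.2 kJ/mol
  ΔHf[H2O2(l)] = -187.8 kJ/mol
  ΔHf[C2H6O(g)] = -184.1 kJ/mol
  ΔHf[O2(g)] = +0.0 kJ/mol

ΔH_rxn = -339.8 kJ/mol

ΔH°rxn = Σ nΔHf°(products) − Σ nΔHf°(reactants).
Products: 2·(-166.2) + 2·(-187.8) = -708.0
Reactants: 2·(+0.0) + 2·(-184.1) = -368.2
ΔH_rxn = (-708.0) − (-368.2) = -339.8 kJ/mol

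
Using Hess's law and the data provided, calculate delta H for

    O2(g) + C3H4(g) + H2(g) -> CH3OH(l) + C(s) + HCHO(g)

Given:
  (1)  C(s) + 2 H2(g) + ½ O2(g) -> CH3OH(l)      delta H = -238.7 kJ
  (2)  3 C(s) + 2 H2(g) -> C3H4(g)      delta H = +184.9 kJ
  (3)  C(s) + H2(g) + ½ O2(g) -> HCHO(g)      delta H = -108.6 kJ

(1) as written (CH3OH(l) already on the product side): -238.7 kJ
(2) reversed (C3H4(g) must end up as a reactant): -184.9 kJ
(3) as written (HCHO(g) already on the product side): -108.6 kJ
Combining the equations, delta H = (1)·(-238.7) + (-1)·(+184.9) + (1)·(-108.6) = -532.2 kJ

delta H = -532.2 kJ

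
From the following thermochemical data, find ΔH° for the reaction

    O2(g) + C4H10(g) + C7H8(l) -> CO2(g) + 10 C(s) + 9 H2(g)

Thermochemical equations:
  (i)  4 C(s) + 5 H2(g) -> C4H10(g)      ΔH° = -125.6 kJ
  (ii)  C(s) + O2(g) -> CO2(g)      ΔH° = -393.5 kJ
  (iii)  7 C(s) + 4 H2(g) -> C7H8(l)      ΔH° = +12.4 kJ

(i) reversed: +125.6 kJ
(ii) as written: -393.5 kJ
(iii) reversed: -12.4 kJ
ΔH° = (-1)·(-125.6) + (1)·(-393.5) + (-1)·(+12.4) = -280.3 kJ

ΔH° = -280.3 kJ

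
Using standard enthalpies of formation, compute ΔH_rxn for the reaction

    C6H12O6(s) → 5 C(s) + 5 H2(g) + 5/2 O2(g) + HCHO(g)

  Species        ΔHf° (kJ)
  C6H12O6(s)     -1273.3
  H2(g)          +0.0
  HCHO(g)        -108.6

ΔH_rxn = 1164.7 kJ

Products: 5·(+0.0) + 5·(+0.0) + 5/2·(+0.0) + 1·(-108.6) = -108.6
Reactants: 1·(-1273.3) = -1273.3
ΔH_rxn = (-108.6) − (-1273.3) = 1164.7 kJ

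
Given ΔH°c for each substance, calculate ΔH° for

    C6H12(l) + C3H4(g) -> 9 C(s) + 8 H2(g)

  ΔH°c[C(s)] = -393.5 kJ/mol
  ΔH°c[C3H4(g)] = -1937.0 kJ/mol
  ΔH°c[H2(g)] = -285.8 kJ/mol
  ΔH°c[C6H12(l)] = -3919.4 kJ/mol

Using ΔH = Σ nΔHc°(reactants) − Σ nΔHc°(products):
= [1·(-3919.4) + 1·(-1937.0)] − [9·(-393.5) + 8·(-285.8)]
= -28.5 kJ/mol

ΔH° = -28.5 kJ/mol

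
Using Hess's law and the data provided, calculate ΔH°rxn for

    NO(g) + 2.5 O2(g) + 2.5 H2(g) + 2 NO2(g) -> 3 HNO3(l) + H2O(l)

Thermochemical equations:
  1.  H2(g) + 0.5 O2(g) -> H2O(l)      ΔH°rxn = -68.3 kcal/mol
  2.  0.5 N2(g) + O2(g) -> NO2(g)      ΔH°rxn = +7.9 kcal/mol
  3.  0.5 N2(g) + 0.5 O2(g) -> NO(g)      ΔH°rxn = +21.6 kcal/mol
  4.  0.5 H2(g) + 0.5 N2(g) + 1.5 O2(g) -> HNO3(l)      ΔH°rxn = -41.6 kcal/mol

ΔH°rxn = -230.5 kcal/mol

eq. 1 as written: -68.3 kcal/mol
eq. 2 reversed and × 2: (-2)·(+7.9) = -15.8 kcal/mol
eq. 3 reversed: -21.6 kcal/mol
eq. 4 × 3: (3)·(-41.6) = -124.8 kcal/mol
Since enthalpy is a state function, ΔH°rxn = (-68.3) + (-15.8) + (-21.6) + (-124.8) = -230.5 kcal/mol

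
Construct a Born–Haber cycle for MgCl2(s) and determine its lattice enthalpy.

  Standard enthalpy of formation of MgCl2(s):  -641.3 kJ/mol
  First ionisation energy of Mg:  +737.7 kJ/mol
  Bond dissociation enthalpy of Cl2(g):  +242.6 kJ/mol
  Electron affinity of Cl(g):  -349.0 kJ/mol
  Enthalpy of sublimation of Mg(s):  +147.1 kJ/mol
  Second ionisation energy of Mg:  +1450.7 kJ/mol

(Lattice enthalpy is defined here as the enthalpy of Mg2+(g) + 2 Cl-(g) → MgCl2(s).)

U = -2521.4 kJ/mol

ΔHf° = 1·ΔHsub + 1·(ΣIE) + 1·D(Cl2) + 2·EA + U
-641.3 = 1·(+147.1) + 1·(+2188.4) + 1·(+242.6) + 2·(-349.0) + U
U = -641.3 − (+1880.1) = -2521.4 kJ/mol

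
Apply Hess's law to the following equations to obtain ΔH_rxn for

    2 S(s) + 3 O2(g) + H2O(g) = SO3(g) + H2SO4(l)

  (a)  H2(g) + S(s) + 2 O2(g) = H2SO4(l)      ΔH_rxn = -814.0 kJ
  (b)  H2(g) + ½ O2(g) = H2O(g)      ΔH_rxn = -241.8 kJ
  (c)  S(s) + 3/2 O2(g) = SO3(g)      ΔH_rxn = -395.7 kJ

(a) as written: -814.0 kJ
(b) reversed: +241.8 kJ
(c) as written: -395.7 kJ
ΔH_rxn = (1)·(-814.0) + (-1)·(-241.8) + (1)·(-395.7) = -967.9 kJ

ΔH_rxn = -967.9 kJ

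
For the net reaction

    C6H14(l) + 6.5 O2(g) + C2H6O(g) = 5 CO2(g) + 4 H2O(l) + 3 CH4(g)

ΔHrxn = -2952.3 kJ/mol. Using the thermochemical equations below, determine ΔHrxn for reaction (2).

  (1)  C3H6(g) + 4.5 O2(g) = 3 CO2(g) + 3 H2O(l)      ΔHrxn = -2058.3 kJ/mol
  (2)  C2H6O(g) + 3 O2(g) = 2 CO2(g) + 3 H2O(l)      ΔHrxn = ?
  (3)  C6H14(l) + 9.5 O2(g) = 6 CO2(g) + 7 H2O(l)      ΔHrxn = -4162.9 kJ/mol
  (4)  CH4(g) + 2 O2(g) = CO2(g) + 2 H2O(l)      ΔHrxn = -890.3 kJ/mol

ΔHrxn = -1460.3 kJ/mol

(1): not needed.
(2) as written: contributes x
(3) as written: -4162.9 kJ/mol
(4) reversed and × 3: (-3)·(-890.3) = +2670.9 kJ/mol
-2952.3 = (-4162.9) + (+2670.9) + x
x = (-2952.3 − (-1492.0)) / (1) = -1460.3 kJ/mol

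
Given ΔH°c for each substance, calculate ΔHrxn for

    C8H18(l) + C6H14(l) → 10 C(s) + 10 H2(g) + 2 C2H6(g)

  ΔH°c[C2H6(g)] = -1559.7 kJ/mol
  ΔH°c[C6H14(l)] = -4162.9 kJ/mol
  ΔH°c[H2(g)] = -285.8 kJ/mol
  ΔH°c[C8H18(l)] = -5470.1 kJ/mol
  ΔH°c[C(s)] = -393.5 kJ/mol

ΔHrxn = 279.4 kJ/mol

With combustion enthalpies, reactants minus products:
= [1·(-5470.1) + 1·(-4162.9)] − [10·(-393.5) + 10·(-285.8) + 2·(-1559.7)]
= 279.4 kJ/mol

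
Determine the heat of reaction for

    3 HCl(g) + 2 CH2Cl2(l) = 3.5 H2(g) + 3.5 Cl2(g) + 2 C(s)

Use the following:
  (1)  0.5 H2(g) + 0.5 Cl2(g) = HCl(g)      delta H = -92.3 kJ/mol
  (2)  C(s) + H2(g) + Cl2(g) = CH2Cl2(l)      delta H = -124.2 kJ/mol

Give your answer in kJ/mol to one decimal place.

delta H = 525.3 kJ/mol

(1) reversed and × 3: (-3)·(-92.3) = +276.9 kJ/mol
(2) reversed and × 2: (-2)·(-124.2) = +248.4 kJ/mol
Summing the manipulated equations, delta H = (-3)·(-92.3) + (-2)·(-124.2) = 525.3 kJ/mol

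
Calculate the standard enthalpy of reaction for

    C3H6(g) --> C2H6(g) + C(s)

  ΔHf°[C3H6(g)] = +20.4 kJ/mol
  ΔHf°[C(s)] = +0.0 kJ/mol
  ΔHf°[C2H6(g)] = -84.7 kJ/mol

ΔH° = -105.1 kJ/mol

ΔH°rxn = Σ nΔHf°(products) − Σ nΔHf°(reactants).
Products: 1·(-84.7) + 1·(+0.0) = -84.7
Reactants: 1·(+20.4) = +20.4
ΔH° = (-84.7) − (+20.4) = -105.1 kJ/mol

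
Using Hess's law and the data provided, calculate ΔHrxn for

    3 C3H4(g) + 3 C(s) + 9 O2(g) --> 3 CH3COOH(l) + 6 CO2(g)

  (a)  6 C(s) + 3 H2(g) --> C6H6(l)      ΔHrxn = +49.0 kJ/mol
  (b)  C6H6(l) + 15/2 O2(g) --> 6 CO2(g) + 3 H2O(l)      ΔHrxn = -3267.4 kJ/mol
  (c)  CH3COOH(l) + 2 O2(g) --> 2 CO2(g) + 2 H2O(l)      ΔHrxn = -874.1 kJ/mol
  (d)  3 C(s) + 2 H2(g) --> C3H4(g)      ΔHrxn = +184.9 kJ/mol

(a) × 2: (2)·(+49.0) = +98.0 kJ/mol
(b) × 2: (2)·(-3267.4) = -6534.8 kJ/mol
(c) reversed and × 3: (-3)·(-874.1) = +2622.3 kJ/mol
(d) reversed and × 3: (-3)·(+184.9) = -554.7 kJ/mol
By Hess's law, ΔHrxn = (+98.0) + (-6534.8) + (+2622.3) + (-554.7) = -4369.2 kJ/mol

ΔHrxn = -4369.2 kJ/mol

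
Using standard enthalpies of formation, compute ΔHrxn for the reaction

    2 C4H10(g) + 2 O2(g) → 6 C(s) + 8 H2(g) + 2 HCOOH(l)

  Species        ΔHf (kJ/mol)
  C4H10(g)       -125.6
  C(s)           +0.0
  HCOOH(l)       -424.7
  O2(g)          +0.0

ΔH°rxn = Σ nΔHf°(products) − Σ nΔHf°(reactants).
Products: 6·(+0.0) + 8·(+0.0) + 2·(-424.7) = -849.4
Reactants: 2·(-125.6) + 2·(+0.0) = -251.2
ΔHrxn = (-849.4) − (-251.2) = -598.2 kJ/mol

ΔHrxn = -598.2 kJ/mol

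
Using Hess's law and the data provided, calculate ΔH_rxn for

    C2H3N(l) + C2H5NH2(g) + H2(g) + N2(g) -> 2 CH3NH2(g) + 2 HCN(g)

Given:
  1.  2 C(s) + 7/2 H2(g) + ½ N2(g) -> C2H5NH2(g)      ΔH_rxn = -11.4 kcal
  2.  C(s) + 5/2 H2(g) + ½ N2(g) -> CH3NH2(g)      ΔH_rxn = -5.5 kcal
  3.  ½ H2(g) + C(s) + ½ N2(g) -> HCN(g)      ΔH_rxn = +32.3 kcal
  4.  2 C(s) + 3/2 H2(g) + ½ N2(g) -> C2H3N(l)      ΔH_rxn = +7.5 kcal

eq. 1 reversed: +11.4 kcal
eq. 2 × 2: (2)·(-5.5) = -11.0 kcal
eq. 3 × 2: (2)·(+32.3) = +64.6 kcal
eq. 4 reversed: -7.5 kcal
Since enthalpy is a state function, ΔH_rxn = (+11.4) + (-11.0) + (+64.6) + (-7.5) = 57.5 kcal

ΔH_rxn = 57.5 kcal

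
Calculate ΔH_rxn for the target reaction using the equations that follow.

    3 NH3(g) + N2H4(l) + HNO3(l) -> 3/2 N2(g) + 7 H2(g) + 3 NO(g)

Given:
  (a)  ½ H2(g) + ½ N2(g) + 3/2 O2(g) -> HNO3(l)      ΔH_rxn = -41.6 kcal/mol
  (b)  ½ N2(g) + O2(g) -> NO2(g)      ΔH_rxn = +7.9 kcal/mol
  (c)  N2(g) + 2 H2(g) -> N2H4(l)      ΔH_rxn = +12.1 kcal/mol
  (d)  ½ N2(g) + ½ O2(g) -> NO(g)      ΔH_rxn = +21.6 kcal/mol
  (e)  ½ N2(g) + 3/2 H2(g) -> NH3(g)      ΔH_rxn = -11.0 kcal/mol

ΔH_rxn = 127.3 kcal/mol

(a) reversed: +41.6 kcal/mol
(b): not needed.
(c) reversed: -12.1 kcal/mol
(d) × 3: (3)·(+21.6) = +64.8 kcal/mol
(e) reversed and × 3: (-3)·(-11.0) = +33.0 kcal/mol
Combining the equations, ΔH_rxn = (-1)·(-41.6) + (-1)·(+12.1) + (3)·(+21.6) + (-3)·(-11.0) = 127.3 kcal/mol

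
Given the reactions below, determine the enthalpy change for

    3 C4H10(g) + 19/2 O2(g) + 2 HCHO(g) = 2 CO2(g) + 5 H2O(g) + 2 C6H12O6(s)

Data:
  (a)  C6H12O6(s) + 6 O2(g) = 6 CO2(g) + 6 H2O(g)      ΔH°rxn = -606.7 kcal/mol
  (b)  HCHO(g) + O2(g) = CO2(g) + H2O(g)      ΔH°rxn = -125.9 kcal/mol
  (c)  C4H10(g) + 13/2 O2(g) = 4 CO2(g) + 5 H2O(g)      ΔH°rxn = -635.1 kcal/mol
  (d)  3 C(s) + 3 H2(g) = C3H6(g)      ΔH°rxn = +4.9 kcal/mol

ΔH°rxn = -943.7 kcal/mol

(a) reversed and × 2 (C6H12O6(s) must end up as a product; scale by 2 for the 2 C6H12O6(s)): (-2)·(-606.7) = +1213.4 kcal/mol
(b) × 2 (×2 to match 2 HCHO(g) in the target): (2)·(-125.9) = -251.8 kcal/mol
(c) × 3 (scale by 3 for the 3 C4H10(g)): (3)·(-635.1) = -1905.3 kcal/mol
(d): not needed (C(s) appears nowhere else).
Summing the manipulated equations, ΔH°rxn = (-2)·(-606.7) + (2)·(-125.9) + (3)·(-635.1) = -943.7 kcal/mol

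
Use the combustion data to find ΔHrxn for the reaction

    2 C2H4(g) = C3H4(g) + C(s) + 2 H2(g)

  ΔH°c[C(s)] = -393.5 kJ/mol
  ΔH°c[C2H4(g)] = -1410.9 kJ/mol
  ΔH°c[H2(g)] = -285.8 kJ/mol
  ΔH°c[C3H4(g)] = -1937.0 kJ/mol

ΔHrxn = 80.3 kJ/mol

With combustion enthalpies, reactants minus products:
= [2·(-1410.9)] − [1·(-1937.0) + 1·(-393.5) + 2·(-285.8)]
= 80.3 kJ/mol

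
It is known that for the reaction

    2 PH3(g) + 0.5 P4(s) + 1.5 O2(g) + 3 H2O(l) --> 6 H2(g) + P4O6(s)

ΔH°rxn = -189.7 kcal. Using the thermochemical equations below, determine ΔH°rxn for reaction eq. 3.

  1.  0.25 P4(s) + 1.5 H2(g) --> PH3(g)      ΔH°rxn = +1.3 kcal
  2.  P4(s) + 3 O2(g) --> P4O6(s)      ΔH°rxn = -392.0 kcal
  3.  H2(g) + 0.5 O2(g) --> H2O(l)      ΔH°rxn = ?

eq. 1 reversed and × 2 (reverse to put PH3(g) on the reactant side; scale by 2 for the 2 PH3(g)): (-2)·(+1.3) = -2.6 kcal
eq. 2 as written (P4O6(s) already on the product side): -392.0 kcal
eq. 3 reversed and × 3 (H2O(l) must end up as a reactant; scale by 3 for the 3 H2O(l)): contributes −3·x
-189.7 = (-2.6) + (-392.0) − 3·x
x = (-189.7 − (-394.6)) / (-3) = -68.3 kcal

ΔH°rxn = -68.3 kcal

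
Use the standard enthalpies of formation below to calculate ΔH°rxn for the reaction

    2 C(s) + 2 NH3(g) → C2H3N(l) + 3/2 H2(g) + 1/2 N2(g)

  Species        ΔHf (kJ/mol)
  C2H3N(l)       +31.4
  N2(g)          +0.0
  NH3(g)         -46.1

Products: 1·(+31.4) + 3/2·(+0.0) + 1/2·(+0.0) = +31.4
Reactants: 2·(+0.0) + 2·(-46.1) = -92.2
ΔH°rxn = (+31.4) − (-92.2) = 123.6 kJ/mol

ΔH°rxn = 123.6 kJ/mol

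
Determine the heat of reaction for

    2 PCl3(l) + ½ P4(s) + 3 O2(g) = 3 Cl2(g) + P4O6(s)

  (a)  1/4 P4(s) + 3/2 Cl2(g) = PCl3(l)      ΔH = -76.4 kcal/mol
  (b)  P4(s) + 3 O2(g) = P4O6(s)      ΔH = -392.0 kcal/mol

ΔH = -239.2 kcal/mol

(a) reversed and × 2: (-2)·(-76.4) = +152.8 kcal/mol
(b) as written: -392.0 kcal/mol
Summing the manipulated equations, ΔH = (-2)·(-76.4) + (1)·(-392.0) = -239.2 kcal/mol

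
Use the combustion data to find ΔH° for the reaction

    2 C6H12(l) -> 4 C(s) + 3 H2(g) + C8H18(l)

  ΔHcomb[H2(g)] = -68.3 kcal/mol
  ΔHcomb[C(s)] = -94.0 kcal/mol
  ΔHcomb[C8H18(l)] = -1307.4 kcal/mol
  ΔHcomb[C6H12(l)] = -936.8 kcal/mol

With combustion enthalpies, reactants minus products:
= [2·(-936.8)] − [4·(-94.0) + 3·(-68.3) + 1·(-1307.4)]
= 14.7 kcal/mol

ΔH° = 14.7 kcal/mol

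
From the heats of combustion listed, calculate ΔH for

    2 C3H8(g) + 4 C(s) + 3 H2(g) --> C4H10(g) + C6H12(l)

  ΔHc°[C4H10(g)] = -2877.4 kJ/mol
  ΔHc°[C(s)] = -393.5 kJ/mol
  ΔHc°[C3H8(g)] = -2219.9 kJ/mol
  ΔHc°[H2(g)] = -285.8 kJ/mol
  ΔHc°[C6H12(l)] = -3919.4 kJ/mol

Using ΔH = Σ nΔHc°(reactants) − Σ nΔHc°(products):
= [2·(-2219.9) + 4·(-393.5) + 3·(-285.8)] − [1·(-2877.4) + 1·(-3919.4)]
= -74.4 kJ/mol

ΔH = -74.4 kJ/mol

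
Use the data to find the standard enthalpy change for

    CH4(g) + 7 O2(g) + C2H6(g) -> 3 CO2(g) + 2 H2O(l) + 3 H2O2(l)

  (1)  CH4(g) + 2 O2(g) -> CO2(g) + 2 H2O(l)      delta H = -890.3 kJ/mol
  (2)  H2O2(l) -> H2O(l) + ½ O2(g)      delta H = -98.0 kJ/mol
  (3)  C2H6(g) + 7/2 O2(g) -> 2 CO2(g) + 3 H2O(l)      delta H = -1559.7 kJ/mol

delta H = -2156.0 kJ/mol

(1) as written (CH4(g) already on the reactant side): -890.3 kJ/mol
(2) reversed and × 3 (reverse to put H2O2(l) on the product side; ×3 to match 3 H2O2(l) in the target): (-3)·(-98.0) = +294.0 kJ/mol
(3) as written (C2H6(g) already on the reactant side): -1559.7 kJ/mol
Combining the equations, delta H = (1)·(-890.3) + (-3)·(-98.0) + (1)·(-1559.7) = -2156.0 kJ/mol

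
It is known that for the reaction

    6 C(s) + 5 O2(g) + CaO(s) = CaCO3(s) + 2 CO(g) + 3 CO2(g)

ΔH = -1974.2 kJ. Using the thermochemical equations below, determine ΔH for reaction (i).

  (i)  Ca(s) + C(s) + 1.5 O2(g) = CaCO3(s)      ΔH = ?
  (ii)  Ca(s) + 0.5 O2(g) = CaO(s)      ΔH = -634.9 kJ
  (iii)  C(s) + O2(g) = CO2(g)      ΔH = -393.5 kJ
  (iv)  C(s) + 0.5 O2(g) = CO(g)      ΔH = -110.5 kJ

ΔH = -1207.6 kJ

(i) as written (CaCO3(s) already on the product side): contributes x
(ii) reversed (reverse to put CaO(s) on the reactant side): +634.9 kJ
(iii) × 3 (scale by 3 for the 3 CO2(g)): (3)·(-393.5) = -1180.5 kJ
(iv) × 2 (scale by 2 for the 2 CO(g)): (2)·(-110.5) = -221.0 kJ
-1974.2 = (+634.9) + (-1180.5) + (-221.0) + x
x = (-1974.2 − (-766.6)) / (1) = -1207.6 kJ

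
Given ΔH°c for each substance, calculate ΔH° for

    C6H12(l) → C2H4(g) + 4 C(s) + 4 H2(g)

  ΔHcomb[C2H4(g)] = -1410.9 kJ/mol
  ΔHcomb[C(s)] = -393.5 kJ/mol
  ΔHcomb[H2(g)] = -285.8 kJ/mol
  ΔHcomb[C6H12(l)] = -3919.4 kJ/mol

ΔH° = 208.7 kJ/mol

Using ΔH = Σ nΔHc°(reactants) − Σ nΔHc°(products):
= [1·(-3919.4)] − [1·(-1410.9) + 4·(-393.5) + 4·(-285.8)]
= 208.7 kJ/mol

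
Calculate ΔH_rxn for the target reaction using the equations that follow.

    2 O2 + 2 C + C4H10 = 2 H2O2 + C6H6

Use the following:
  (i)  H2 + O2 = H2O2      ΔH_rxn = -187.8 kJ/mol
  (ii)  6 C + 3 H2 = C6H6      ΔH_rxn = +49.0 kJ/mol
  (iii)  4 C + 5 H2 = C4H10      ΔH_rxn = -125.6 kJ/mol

ΔH_rxn = -201.0 kJ/mol

(i) × 2: (2)·(-187.8) = -375.6 kJ/mol
(ii) as written: +49.0 kJ/mol
(iii) reversed: +125.6 kJ/mol
Summing the manipulated equations, ΔH_rxn = (2)·(-187.8) + (1)·(+49.0) + (-1)·(-125.6) = -201.0 kJ/mol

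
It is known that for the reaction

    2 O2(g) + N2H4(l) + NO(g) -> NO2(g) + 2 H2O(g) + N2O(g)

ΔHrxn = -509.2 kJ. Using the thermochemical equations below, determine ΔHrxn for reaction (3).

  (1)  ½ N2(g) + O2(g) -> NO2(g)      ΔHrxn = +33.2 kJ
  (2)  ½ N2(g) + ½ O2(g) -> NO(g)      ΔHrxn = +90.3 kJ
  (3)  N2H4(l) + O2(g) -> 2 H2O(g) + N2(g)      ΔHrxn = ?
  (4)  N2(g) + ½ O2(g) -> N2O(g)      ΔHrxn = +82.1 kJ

(1) as written: +33.2 kJ
(2) reversed: -90.3 kJ
(3) as written: contributes x
(4) as written: +82.1 kJ
-509.2 = (+33.2) + (-90.3) + (+82.1) + x
x = (-509.2 − (+25.0)) / (1) = -534.2 kJ

ΔHrxn = -534.2 kJ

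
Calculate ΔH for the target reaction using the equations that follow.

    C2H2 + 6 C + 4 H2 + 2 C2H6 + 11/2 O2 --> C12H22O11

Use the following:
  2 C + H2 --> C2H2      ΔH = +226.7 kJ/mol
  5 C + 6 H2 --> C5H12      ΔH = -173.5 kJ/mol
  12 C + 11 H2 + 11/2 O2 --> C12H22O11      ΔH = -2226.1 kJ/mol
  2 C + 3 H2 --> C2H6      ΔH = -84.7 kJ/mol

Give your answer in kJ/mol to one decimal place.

equation 1 reversed (C2H2 must end up as a reactant): -226.7 kJ/mol
equation 2: not needed (C5H12 appears nowhere else).
equation 3 as written (C12H22O11 already on the product side): -2226.1 kJ/mol
equation 4 reversed and × 2 (C2H6 must end up as a reactant; scale by 2 for the 2 C2H6): (-2)·(-84.7) = +169.4 kJ/mol
Summing the manipulated equations, ΔH = (-226.7) + (-2226.1) + (+169.4) = -2283.4 kJ/mol

ΔH = -2283.4 kJ/mol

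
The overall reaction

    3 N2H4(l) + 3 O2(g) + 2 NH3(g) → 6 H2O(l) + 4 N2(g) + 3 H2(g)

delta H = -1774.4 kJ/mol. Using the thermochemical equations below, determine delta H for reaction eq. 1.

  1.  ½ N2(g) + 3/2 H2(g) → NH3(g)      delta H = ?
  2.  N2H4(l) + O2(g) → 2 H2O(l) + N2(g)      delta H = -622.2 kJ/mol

eq. 1 reversed and × 2 (reverse to put NH3(g) on the reactant side; scale by 2 for the 2 NH3(g)): contributes −2·x
eq. 2 × 3 (scale by 3 for the 3 N2H4(l)): (3)·(-622.2) = -1866.6 kJ/mol
-1774.4 = (-1866.6) − 2·x
x = (-1774.4 − (-1866.6)) / (-2) = -46.1 kJ/mol

delta H = -46.1 kJ/mol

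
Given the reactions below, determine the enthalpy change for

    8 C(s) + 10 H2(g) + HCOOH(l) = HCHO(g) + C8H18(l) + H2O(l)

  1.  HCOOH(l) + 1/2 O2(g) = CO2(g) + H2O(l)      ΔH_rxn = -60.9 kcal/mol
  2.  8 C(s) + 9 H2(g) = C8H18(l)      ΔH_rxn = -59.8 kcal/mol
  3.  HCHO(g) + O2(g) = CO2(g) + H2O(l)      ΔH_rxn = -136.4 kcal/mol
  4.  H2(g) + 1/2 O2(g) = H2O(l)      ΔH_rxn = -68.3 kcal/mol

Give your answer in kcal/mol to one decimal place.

eq. 1 as written: -60.9 kcal/mol
eq. 2 as written: -59.8 kcal/mol
eq. 3 reversed: +136.4 kcal/mol
eq. 4 as written: -68.3 kcal/mol
Summing the manipulated equations, ΔH_rxn = (1)·(-60.9) + (1)·(-59.8) + (-1)·(-136.4) + (1)·(-68.3) = -52.6 kcal/mol

ΔH_rxn = -52.6 kcal/mol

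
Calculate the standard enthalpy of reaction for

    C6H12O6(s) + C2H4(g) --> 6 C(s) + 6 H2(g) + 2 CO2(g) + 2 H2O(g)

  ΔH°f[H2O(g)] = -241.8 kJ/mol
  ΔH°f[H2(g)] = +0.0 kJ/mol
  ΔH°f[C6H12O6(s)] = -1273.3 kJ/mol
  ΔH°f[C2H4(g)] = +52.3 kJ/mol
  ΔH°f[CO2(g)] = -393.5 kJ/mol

Products: 6·(+0.0) + 6·(+0.0) + 2·(-393.5) + 2·(-241.8) = -1270.6
Reactants: 1·(-1273.3) + 1·(+52.3) = -1221.0
ΔHrxn = (-1270.6) − (-1221.0) = -49.6 kJ/mol

ΔHrxn = -49.6 kJ/mol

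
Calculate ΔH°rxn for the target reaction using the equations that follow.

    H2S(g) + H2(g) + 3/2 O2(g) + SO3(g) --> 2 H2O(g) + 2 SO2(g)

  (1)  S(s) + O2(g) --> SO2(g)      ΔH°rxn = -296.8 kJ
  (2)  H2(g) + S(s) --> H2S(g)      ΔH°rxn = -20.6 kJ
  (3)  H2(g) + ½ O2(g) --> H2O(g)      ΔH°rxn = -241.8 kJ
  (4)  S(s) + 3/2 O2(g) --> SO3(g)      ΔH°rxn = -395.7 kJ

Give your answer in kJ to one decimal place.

(1) × 2: (2)·(-296.8) = -593.6 kJ
(2) reversed: +20.6 kJ
(3) × 2: (2)·(-241.8) = -483.6 kJ
(4) reversed: +395.7 kJ
ΔH°rxn = (2)·(-296.8) + (-1)·(-20.6) + (2)·(-241.8) + (-1)·(-395.7) = -660.9 kJ

ΔH°rxn = -660.9 kJ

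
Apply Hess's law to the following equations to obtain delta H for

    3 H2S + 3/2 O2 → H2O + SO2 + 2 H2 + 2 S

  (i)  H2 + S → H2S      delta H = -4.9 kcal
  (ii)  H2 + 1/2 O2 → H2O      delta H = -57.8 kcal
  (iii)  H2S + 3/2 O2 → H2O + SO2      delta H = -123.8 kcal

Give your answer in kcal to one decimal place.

(i) reversed and × 2: (-2)·(-4.9) = +9.8 kcal
(ii): not needed.
(iii) as written: -123.8 kcal
delta H = (-2)·(-4.9) + (1)·(-123.8) = -114.0 kcal

delta H = -114.0 kcal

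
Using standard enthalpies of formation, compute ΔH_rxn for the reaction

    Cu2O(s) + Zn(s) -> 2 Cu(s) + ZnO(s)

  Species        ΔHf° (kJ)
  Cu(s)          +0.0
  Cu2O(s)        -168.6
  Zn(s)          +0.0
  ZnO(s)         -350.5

ΔH_rxn = -181.9 kJ

ΔH°rxn = Σ nΔHf°(products) − Σ nΔHf°(reactants).
Products: 2·(+0.0) + 1·(-350.5) = -350.5
Reactants: 1·(-168.6) + 1·(+0.0) = -168.6
ΔH_rxn = (-350.5) − (-168.6) = -181.9 kJ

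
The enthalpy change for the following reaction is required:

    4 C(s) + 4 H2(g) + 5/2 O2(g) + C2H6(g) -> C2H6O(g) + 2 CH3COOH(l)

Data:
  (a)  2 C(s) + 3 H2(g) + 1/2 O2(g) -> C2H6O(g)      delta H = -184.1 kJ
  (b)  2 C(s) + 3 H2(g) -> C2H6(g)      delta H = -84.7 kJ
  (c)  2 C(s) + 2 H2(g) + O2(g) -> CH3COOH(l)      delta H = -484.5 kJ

delta H = -1068.4 kJ

(a) as written (C2H6O(g) already on the product side): -184.1 kJ
(b) reversed (C2H6(g) must end up as a reactant): +84.7 kJ
(c) × 2 (×2 to match 2 CH3COOH(l) in the target): (2)·(-484.5) = -969.0 kJ
delta H = (1)·(-184.1) + (-1)·(-84.7) + (2)·(-484.5) = -1068.4 kJ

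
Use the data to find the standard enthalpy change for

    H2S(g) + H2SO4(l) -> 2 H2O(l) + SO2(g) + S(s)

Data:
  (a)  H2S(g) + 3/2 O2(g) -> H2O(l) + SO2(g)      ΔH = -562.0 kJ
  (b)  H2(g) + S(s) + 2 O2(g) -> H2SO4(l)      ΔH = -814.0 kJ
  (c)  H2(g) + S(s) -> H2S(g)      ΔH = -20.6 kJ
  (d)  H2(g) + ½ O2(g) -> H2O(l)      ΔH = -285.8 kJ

ΔH = -33.8 kJ

(a) as written: -562.0 kJ
(b) reversed: +814.0 kJ
(c): not needed.
(d) as written: -285.8 kJ
Summing the manipulated equations, ΔH = (1)·(-562.0) + (-1)·(-814.0) + (1)·(-285.8) = -33.8 kJ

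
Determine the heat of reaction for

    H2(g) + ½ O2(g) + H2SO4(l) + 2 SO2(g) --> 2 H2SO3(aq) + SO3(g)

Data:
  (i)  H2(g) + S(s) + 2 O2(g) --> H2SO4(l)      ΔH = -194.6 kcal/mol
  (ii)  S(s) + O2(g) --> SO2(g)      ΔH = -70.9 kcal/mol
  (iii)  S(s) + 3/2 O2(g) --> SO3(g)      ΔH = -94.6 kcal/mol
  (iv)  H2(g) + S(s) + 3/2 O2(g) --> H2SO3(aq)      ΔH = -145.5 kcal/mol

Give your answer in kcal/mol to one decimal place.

ΔH = -49.2 kcal/mol

(i) reversed: +194.6 kcal/mol
(ii) reversed and × 2: (-2)·(-70.9) = +141.8 kcal/mol
(iii) as written: -94.6 kcal/mol
(iv) × 2: (2)·(-145.5) = -291.0 kcal/mol
By Hess's law, ΔH = (+194.6) + (+141.8) + (-94.6) + (-291.0) = -49.2 kcal/mol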